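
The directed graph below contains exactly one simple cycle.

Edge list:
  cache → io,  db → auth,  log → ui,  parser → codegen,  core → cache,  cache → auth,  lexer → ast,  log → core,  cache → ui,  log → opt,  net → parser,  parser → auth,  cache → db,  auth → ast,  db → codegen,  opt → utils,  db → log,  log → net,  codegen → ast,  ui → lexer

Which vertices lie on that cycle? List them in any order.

db, log, core, cache

DFS with gray/black marking from log:
log gray
  core gray
    cache gray
      auth gray
        ast gray
        ast black
      auth black
      ui gray
        lexer gray
          lexer→ast: ast black — skip
        lexer black
      ui black
      io gray
      io black
      db gray
        db→auth: auth black — skip
        db→log: log is gray → back edge
Back edge closes the cycle log → core → cache → db → log; its vertices are {db, log, core, cache}.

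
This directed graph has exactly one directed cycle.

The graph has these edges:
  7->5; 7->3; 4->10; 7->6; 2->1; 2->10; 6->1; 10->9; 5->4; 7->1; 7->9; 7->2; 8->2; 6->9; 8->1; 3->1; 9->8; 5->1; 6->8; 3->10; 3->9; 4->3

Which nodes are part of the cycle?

2, 8, 9, 10

DFS with gray/black marking from 8:
8 gray
  1 gray
  1 black
  2 gray
    2→1: 1 black — skip
    10 gray
      9 gray
        9→8: 8 is gray → back edge
Back edge closes the cycle 8 → 2 → 10 → 9 → 8; its vertices are {2, 8, 9, 10}.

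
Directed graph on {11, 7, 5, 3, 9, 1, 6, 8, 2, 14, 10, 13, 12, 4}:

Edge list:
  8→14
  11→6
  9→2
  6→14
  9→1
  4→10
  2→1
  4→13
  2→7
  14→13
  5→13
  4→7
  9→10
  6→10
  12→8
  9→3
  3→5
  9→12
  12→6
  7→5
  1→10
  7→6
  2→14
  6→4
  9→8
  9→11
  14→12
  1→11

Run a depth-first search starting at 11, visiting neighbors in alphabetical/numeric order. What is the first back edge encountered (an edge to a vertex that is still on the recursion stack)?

7→6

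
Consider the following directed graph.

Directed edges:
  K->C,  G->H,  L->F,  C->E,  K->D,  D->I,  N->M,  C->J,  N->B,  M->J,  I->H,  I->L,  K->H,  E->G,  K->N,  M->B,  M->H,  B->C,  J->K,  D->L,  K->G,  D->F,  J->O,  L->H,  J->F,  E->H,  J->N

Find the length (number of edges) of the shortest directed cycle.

3

For each vertex v, BFS finds the shortest path from v back to v.
The shortest such closed walk is C → J → K → C, length 3.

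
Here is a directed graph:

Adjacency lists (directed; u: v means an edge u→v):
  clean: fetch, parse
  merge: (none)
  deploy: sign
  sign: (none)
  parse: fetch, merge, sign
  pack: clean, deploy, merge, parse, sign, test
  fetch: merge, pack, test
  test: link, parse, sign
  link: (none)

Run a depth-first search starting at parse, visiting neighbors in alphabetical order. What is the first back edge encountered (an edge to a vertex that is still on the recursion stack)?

clean->fetch

DFS from parse (visiting neighbors in alphabetical order); mark gray on enter, black on exit:
parse gray
  fetch gray
    merge gray
    merge black
    pack gray
      clean gray
        clean→fetch: fetch is gray → back edge
First back edge: clean → fetch.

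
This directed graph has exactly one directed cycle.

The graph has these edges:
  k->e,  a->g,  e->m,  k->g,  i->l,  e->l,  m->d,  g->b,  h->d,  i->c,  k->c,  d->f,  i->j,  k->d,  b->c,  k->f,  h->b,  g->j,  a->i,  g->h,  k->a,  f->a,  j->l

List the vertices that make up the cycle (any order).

a, d, f, g, h

DFS with gray/black marking from f:
f gray
  a gray
    i gray
      l gray
      l black
      c gray
      c black
      j gray
        j→l: l black — skip
      j black
    i black
    g gray
      g→j: j black — skip
      h gray
        d gray
          d→f: f is gray → back edge
Back edge closes the cycle f → a → g → h → d → f; its vertices are {a, d, f, g, h}.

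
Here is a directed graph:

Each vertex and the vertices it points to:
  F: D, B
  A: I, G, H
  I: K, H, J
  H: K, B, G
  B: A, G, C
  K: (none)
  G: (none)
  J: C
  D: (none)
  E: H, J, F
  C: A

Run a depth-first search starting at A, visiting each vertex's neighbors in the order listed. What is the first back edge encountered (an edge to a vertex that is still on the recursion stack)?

DFS from A (visiting each vertex's neighbors in the order listed); mark gray on enter, black on exit:
A gray
  I gray
    K gray
    K black
    H gray
      H→K: K black — skip
      B gray
        B→A: A is gray → back edge
First back edge: B → A.

B→A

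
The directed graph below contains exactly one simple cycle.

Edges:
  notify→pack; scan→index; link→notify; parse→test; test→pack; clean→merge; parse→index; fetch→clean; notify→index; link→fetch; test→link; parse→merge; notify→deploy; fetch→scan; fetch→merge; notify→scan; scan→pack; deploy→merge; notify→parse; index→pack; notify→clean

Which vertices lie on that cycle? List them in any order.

DFS with gray/black marking from test:
test gray
  pack gray
  pack black
  link gray
    notify gray
      scan gray
        scan→pack: pack black — skip
        index gray
          index→pack: pack black — skip
        index black
      scan black
      parse gray
        merge gray
        merge black
        parse→index: index black — skip
        parse→test: test is gray → back edge
Back edge closes the cycle test → link → notify → parse → test; its vertices are {link, test, parse, notify}.

link, test, parse, notify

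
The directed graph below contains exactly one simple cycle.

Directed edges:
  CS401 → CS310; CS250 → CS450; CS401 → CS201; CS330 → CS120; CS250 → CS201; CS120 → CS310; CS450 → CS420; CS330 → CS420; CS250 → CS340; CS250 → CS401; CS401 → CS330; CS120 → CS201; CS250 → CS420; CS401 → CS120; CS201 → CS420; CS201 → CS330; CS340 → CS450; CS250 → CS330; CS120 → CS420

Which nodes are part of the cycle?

DFS with gray/black marking from CS120:
CS120 gray
  CS310 gray
  CS310 black
  CS201 gray
    CS420 gray
    CS420 black
    CS330 gray
      CS330→CS420: CS420 black — skip
      CS330→CS120: CS120 is gray → back edge
Back edge closes the cycle CS120 → CS201 → CS330 → CS120; its vertices are {CS120, CS201, CS330}.

CS120, CS201, CS330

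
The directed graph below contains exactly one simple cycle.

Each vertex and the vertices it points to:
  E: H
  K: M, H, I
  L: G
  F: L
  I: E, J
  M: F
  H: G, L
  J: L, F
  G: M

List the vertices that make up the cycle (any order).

DFS with gray/black marking from M:
M gray
  F gray
    L gray
      G gray
        G→M: M is gray → back edge
Back edge closes the cycle M → F → L → G → M; its vertices are {F, G, L, M}.

F, G, L, M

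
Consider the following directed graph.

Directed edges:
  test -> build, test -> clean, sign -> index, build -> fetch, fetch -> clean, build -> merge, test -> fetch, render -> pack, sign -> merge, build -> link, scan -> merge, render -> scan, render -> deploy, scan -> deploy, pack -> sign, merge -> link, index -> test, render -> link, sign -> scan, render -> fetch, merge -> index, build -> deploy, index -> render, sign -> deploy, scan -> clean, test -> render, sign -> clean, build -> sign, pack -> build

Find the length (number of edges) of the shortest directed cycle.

For each vertex v, BFS finds the shortest path from v back to v.
The shortest such closed walk is index → render → scan → merge → index, length 4.

4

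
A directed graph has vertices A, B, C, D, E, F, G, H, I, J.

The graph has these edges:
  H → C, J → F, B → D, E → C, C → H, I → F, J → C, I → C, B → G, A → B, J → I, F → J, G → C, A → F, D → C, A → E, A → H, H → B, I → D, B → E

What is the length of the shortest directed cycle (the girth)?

2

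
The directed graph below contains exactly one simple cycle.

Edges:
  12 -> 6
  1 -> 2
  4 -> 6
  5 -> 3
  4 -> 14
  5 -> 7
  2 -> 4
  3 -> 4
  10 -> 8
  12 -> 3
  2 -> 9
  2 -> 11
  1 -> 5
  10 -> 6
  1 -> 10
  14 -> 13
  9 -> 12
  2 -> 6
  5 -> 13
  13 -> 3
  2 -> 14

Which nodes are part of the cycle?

DFS with gray/black marking from 14:
14 gray
  13 gray
    3 gray
      4 gray
        6 gray
        6 black
        4→14: 14 is gray → back edge
Back edge closes the cycle 14 → 13 → 3 → 4 → 14; its vertices are {3, 4, 13, 14}.

3, 4, 13, 14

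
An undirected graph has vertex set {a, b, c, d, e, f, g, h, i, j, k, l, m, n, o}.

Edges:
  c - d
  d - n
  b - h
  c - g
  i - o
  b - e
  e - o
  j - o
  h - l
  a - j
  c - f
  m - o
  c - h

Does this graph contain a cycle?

No

DFS, tracking each vertex's parent; an edge to a visited non-parent vertex closes a cycle.
Start from f:
visit f (parent –)
  visit c (parent f)
    c–f: parent, skip
    visit h (parent c)
      h–c: parent, skip
      visit l (parent h)
        l–h: parent, skip
      visit b (parent h)
        b–h: parent, skip
        visit e (parent b)
          visit o (parent e)
            visit j (parent o)
              visit a (parent j)
                a–j: parent, skip
              j–o: parent, skip
            o–e: parent, skip
            visit i (parent o)
              i–o: parent, skip
            visit m (parent o)
              m–o: parent, skip
          e–b: parent, skip
    visit d (parent c)
      visit n (parent d)
        n–d: parent, skip
      d–c: parent, skip
    visit g (parent c)
      g–c: parent, skip
visit k (parent –)
No non-parent visited neighbor found — the graph is a forest.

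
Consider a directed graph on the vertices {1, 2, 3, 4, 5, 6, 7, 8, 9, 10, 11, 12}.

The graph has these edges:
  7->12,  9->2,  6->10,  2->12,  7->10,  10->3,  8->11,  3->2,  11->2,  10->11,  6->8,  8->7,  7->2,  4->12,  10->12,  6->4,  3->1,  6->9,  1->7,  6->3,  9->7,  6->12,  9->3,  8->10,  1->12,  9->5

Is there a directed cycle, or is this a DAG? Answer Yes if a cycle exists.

Yes

DFS with white/gray/black marking, starting from 7:
7 gray
  2 gray
    12 gray
    12 black
  2 black
  7→12: 12 black — skip
  10 gray
    3 gray
      1 gray
        1→12: 12 black — skip
        1→7: 7 is gray → back edge
Back edge found, so a cycle exists: 7 → 10 → 3 → 1 → 7.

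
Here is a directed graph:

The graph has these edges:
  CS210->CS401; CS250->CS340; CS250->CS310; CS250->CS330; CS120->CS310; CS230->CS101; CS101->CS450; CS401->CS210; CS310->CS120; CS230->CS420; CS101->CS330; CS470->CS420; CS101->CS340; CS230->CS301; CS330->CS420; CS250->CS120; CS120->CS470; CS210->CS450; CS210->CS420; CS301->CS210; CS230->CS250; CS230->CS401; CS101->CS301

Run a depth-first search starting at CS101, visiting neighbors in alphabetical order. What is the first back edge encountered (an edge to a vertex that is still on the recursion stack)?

DFS from CS101 (visiting neighbors in alphabetical order); mark gray on enter, black on exit:
CS101 gray
  CS301 gray
    CS210 gray
      CS401 gray
        CS401→CS210: CS210 is gray → back edge
First back edge: CS401 → CS210.

CS401→CS210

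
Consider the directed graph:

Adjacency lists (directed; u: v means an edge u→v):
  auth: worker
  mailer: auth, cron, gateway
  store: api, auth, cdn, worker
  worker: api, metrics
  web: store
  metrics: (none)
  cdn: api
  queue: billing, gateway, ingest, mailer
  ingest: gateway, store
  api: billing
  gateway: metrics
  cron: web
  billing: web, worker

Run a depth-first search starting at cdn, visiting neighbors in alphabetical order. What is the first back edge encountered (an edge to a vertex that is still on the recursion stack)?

store→api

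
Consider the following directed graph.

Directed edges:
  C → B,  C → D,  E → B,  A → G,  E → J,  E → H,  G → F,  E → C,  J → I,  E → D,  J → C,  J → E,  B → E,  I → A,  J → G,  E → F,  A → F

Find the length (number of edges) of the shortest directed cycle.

2

For each vertex v, BFS finds the shortest path from v back to v.
The shortest such closed walk is J → E → J, length 2.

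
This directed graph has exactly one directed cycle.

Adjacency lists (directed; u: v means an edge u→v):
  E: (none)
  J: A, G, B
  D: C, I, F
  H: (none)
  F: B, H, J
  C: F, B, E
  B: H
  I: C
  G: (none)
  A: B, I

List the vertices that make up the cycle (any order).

DFS with gray/black marking from C:
C gray
  F gray
    B gray
      H gray
      H black
    B black
    F→H: H black — skip
    J gray
      A gray
        A→B: B black — skip
        I gray
          I→C: C is gray → back edge
Back edge closes the cycle C → F → J → A → I → C; its vertices are {A, C, F, I, J}.

A, C, F, I, J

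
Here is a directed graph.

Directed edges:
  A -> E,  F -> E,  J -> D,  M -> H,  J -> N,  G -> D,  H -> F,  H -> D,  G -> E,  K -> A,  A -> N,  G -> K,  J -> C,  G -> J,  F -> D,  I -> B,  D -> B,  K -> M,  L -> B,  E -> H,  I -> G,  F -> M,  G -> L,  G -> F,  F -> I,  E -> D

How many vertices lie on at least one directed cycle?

8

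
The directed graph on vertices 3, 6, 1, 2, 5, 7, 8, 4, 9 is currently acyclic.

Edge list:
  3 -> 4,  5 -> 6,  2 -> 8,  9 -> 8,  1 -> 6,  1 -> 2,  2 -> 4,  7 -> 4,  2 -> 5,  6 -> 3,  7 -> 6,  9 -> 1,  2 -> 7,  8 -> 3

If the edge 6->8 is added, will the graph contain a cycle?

Adding 6→8 creates a cycle iff 8 can already reach 6.
Explore from 8: no path reaches 6. The graph stays acyclic.

No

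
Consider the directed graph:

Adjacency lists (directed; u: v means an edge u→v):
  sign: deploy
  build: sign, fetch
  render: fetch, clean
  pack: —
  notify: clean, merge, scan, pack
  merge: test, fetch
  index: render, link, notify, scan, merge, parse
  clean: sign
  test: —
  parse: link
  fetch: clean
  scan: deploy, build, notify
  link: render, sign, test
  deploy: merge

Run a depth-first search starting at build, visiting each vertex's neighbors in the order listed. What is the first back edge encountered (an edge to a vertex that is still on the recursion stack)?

DFS from build (visiting each vertex's neighbors in the order listed); mark gray on enter, black on exit:
build gray
  sign gray
    deploy gray
      merge gray
        test gray
        test black
        fetch gray
          clean gray
            clean→sign: sign is gray → back edge
First back edge: clean → sign.

clean->sign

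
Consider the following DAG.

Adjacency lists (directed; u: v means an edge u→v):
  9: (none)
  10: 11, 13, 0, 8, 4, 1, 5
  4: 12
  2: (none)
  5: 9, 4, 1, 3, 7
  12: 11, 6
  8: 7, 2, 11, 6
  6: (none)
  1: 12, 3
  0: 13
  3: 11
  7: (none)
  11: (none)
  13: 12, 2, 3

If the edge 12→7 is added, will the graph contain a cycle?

No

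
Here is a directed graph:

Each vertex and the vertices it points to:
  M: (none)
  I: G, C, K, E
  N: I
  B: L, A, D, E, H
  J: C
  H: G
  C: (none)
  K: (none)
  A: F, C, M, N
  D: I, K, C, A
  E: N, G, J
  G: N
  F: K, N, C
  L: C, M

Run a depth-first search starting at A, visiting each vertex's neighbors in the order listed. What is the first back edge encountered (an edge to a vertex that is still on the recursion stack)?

G->N

DFS from A (visiting each vertex's neighbors in the order listed); mark gray on enter, black on exit:
A gray
  F gray
    K gray
    K black
    N gray
      I gray
        G gray
          G→N: N is gray → back edge
First back edge: G → N.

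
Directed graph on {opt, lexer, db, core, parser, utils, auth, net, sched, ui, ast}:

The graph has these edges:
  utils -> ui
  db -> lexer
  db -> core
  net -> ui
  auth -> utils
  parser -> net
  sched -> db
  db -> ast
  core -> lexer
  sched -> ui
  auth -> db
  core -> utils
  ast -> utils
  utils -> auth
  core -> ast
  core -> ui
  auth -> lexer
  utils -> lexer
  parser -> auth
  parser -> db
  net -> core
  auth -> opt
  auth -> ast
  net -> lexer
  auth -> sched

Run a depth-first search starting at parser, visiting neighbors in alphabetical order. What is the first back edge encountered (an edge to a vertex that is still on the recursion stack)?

utils->auth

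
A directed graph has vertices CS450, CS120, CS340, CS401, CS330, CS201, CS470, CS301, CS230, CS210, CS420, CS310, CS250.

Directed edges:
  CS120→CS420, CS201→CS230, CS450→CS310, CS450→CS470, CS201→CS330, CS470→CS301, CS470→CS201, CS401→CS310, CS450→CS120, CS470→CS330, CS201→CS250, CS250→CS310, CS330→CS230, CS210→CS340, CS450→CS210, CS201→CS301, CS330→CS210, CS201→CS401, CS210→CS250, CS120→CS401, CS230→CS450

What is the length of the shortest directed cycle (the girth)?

For each vertex v, BFS finds the shortest path from v back to v.
The shortest such closed walk is CS450 → CS470 → CS330 → CS230 → CS450, length 4.

4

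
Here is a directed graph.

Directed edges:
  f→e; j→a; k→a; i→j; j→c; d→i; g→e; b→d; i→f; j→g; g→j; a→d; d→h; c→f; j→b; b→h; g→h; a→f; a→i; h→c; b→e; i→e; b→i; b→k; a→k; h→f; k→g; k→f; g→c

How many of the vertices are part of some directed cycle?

7

A vertex is on a directed cycle iff it belongs to a strongly connected component of size ≥ 2 (or has a self-loop).
The vertices on cycles are {a, b, d, g, i, j, k} — 7 in total.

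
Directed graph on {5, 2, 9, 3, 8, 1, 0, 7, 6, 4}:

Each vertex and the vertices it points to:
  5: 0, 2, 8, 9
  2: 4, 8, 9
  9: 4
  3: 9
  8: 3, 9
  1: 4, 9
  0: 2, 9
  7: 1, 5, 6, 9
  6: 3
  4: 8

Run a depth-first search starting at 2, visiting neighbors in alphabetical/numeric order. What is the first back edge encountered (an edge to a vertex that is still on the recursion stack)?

DFS from 2 (visiting neighbors in alphabetical/numeric order); mark gray on enter, black on exit:
2 gray
  4 gray
    8 gray
      3 gray
        9 gray
          9→4: 4 is gray → back edge
First back edge: 9 → 4.

9->4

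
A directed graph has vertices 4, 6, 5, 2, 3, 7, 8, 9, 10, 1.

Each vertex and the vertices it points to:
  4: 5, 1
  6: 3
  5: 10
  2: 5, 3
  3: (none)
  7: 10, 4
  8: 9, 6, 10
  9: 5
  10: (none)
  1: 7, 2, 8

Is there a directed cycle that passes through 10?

10 lies on a cycle iff there is a path from 10 back to itself.
Exploring from 10, it never reaches itself; equivalently, its strongly connected component is a singleton.

No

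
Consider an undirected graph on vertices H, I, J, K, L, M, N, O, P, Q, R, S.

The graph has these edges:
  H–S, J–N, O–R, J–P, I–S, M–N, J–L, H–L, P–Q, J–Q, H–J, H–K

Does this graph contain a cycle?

Yes

DFS, tracking each vertex's parent; an edge to a visited non-parent vertex closes a cycle.
Start from J:
visit J (parent –)
  visit Q (parent J)
    visit P (parent Q)
      P–Q: parent, skip
      P–J: J visited and ≠ parent → cycle
Cycle: J – Q – P – J.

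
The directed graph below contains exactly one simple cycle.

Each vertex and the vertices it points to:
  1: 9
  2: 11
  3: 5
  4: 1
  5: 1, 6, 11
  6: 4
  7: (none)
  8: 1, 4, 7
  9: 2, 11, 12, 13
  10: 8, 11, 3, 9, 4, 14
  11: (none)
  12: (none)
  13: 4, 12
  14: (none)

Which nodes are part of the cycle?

DFS with gray/black marking from 9:
9 gray
  2 gray
    11 gray
    11 black
  2 black
  9→11: 11 black — skip
  12 gray
  12 black
  13 gray
    4 gray
      1 gray
        1→9: 9 is gray → back edge
Back edge closes the cycle 9 → 13 → 4 → 1 → 9; its vertices are {1, 4, 9, 13}.

1, 4, 9, 13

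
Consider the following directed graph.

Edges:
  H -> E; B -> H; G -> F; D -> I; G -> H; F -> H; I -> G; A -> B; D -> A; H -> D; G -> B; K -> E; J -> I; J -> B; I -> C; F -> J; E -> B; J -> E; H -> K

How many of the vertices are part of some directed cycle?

A vertex is on a directed cycle iff it belongs to a strongly connected component of size ≥ 2 (or has a self-loop).
The vertices on cycles are {A, B, D, E, F, G, H, I, J, K} — 10 in total.

10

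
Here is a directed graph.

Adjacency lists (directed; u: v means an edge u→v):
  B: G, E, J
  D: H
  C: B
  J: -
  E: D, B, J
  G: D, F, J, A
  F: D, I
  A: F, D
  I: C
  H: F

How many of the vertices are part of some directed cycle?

9

A vertex is on a directed cycle iff it belongs to a strongly connected component of size ≥ 2 (or has a self-loop).
The vertices on cycles are {A, B, C, D, E, F, G, H, I} — 9 in total.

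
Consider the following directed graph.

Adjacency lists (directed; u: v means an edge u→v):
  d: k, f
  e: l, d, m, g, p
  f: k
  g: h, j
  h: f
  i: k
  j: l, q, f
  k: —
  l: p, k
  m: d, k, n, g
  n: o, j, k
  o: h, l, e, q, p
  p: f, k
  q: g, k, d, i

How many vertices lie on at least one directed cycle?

A vertex is on a directed cycle iff it belongs to a strongly connected component of size ≥ 2 (or has a self-loop).
The vertices on cycles are {e, g, j, m, n, o, q} — 7 in total.

7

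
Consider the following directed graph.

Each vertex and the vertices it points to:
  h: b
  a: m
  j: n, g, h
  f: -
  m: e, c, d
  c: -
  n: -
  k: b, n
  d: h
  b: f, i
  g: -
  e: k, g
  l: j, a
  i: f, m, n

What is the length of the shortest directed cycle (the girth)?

5

For each vertex v, BFS finds the shortest path from v back to v.
The shortest such closed walk is m → d → h → b → i → m, length 5.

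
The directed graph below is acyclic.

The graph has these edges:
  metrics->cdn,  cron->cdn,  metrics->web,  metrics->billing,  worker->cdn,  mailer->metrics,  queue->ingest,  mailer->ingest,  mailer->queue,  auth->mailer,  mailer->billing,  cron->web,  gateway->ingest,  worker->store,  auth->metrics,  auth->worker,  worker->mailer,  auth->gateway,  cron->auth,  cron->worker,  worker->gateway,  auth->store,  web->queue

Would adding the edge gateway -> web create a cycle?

Adding gateway→web creates a cycle iff web can already reach gateway.
Explore from web: no path reaches gateway. The graph stays acyclic.

No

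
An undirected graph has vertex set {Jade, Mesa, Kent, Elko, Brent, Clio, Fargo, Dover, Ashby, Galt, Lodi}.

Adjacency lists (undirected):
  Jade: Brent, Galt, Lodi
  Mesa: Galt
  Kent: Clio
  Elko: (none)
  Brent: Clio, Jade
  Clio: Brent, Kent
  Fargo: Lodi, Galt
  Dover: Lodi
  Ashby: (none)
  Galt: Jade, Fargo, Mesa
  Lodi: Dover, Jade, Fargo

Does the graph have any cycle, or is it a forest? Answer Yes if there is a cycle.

DFS, tracking each vertex's parent; an edge to a visited non-parent vertex closes a cycle.
Start from Mesa:
visit Mesa (parent –)
  visit Galt (parent Mesa)
    visit Jade (parent Galt)
      visit Brent (parent Jade)
        visit Clio (parent Brent)
          Clio–Brent: parent, skip
          visit Kent (parent Clio)
            Kent–Clio: parent, skip
        Brent–Jade: parent, skip
      Jade–Galt: parent, skip
      visit Lodi (parent Jade)
        visit Dover (parent Lodi)
          Dover–Lodi: parent, skip
        Lodi–Jade: parent, skip
        visit Fargo (parent Lodi)
          Fargo–Lodi: parent, skip
          Fargo–Galt: Galt visited and ≠ parent → cycle
Cycle: Galt – Jade – Lodi – Fargo – Galt.

Yes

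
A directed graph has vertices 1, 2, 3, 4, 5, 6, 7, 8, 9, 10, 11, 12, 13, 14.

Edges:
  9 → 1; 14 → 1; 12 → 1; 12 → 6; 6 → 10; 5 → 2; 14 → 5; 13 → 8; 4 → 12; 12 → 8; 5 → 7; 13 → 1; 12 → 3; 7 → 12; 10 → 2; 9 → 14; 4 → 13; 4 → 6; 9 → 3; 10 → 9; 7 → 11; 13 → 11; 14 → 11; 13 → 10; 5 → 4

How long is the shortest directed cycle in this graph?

For each vertex v, BFS finds the shortest path from v back to v.
The shortest such closed walk is 5 → 4 → 6 → 10 → 9 → 14 → 5, length 6.

6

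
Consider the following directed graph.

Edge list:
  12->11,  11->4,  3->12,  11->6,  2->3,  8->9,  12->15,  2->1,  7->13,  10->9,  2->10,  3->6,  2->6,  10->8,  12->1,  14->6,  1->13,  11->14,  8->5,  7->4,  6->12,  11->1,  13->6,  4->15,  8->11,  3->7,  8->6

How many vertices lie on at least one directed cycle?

A vertex is on a directed cycle iff it belongs to a strongly connected component of size ≥ 2 (or has a self-loop).
The vertices on cycles are {1, 6, 11, 12, 13, 14} — 6 in total.

6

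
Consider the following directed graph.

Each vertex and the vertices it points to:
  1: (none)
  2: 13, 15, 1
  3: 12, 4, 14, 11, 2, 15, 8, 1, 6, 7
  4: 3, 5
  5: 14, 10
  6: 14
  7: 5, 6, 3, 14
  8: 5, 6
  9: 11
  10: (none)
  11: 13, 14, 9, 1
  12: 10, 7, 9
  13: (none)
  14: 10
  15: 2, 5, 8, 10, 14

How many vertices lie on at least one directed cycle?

A vertex is on a directed cycle iff it belongs to a strongly connected component of size ≥ 2 (or has a self-loop).
The vertices on cycles are {2, 3, 4, 7, 9, 11, 12, 15} — 8 in total.

8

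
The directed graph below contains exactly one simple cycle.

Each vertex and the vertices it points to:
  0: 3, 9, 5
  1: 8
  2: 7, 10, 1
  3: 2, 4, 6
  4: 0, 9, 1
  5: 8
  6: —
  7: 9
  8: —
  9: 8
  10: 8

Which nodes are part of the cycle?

0, 3, 4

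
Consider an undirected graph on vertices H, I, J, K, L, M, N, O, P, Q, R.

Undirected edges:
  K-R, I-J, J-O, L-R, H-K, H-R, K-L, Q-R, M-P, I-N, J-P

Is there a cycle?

DFS, tracking each vertex's parent; an edge to a visited non-parent vertex closes a cycle.
Start from R:
visit R (parent –)
  visit Q (parent R)
    Q–R: parent, skip
  visit K (parent R)
    K–R: parent, skip
    visit H (parent K)
      H–K: parent, skip
      H–R: R visited and ≠ parent → cycle
Cycle: R – K – H – R.

Yes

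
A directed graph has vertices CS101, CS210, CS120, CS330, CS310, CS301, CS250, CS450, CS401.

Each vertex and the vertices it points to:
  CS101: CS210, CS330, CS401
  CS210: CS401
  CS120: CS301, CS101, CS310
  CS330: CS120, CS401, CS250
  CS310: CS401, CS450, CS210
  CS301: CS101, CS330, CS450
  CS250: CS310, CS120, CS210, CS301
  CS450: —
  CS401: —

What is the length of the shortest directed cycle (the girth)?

3

For each vertex v, BFS finds the shortest path from v back to v.
The shortest such closed walk is CS250 → CS301 → CS330 → CS250, length 3.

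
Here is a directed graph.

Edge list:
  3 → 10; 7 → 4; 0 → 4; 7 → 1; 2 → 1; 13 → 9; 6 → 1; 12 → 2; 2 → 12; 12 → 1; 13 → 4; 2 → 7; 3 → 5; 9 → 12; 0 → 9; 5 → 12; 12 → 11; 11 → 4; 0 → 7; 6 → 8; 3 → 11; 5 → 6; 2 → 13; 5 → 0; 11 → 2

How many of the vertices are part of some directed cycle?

A vertex is on a directed cycle iff it belongs to a strongly connected component of size ≥ 2 (or has a self-loop).
The vertices on cycles are {2, 9, 11, 12, 13} — 5 in total.

5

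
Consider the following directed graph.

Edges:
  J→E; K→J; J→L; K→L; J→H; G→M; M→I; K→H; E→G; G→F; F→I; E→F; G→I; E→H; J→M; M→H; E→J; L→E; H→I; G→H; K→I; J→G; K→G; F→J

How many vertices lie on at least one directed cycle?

5

A vertex is on a directed cycle iff it belongs to a strongly connected component of size ≥ 2 (or has a self-loop).
The vertices on cycles are {E, F, G, J, L} — 5 in total.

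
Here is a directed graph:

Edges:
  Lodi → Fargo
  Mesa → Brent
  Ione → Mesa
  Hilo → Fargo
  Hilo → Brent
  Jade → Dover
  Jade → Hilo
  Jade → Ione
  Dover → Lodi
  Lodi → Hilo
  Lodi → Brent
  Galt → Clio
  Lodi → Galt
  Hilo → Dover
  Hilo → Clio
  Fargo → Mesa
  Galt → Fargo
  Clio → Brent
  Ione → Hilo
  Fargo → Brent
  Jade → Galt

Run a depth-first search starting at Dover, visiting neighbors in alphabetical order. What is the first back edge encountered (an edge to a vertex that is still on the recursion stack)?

Hilo->Dover

DFS from Dover (visiting neighbors in alphabetical order); mark gray on enter, black on exit:
Dover gray
  Lodi gray
    Brent gray
    Brent black
    Fargo gray
      Fargo→Brent: Brent black — skip
      Mesa gray
        Mesa→Brent: Brent black — skip
      Mesa black
    Fargo black
    Galt gray
      Clio gray
        Clio→Brent: Brent black — skip
      Clio black
      Galt→Fargo: Fargo black — skip
    Galt black
    Hilo gray
      Hilo→Brent: Brent black — skip
      Hilo→Clio: Clio black — skip
      Hilo→Dover: Dover is gray → back edge
First back edge: Hilo → Dover.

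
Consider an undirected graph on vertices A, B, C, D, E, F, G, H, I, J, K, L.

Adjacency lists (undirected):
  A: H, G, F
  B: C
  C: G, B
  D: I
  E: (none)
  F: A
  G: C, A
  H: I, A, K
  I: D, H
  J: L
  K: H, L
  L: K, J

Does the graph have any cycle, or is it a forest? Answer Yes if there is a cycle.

No

DFS, tracking each vertex's parent; an edge to a visited non-parent vertex closes a cycle.
Start from F:
visit F (parent –)
  visit A (parent F)
    visit H (parent A)
      visit I (parent H)
        visit D (parent I)
          D–I: parent, skip
        I–H: parent, skip
      H–A: parent, skip
      visit K (parent H)
        K–H: parent, skip
        visit L (parent K)
          L–K: parent, skip
          visit J (parent L)
            J–L: parent, skip
    visit G (parent A)
      visit C (parent G)
        C–G: parent, skip
        visit B (parent C)
          B–C: parent, skip
      G–A: parent, skip
    A–F: parent, skip
visit E (parent –)
No non-parent visited neighbor found — the graph is a forest.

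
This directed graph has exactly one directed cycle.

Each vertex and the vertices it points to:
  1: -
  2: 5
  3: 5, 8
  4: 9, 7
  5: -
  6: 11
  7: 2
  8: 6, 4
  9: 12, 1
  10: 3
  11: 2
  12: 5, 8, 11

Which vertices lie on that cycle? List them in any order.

DFS with gray/black marking from 8:
8 gray
  6 gray
    11 gray
      2 gray
        5 gray
        5 black
      2 black
    11 black
  6 black
  4 gray
    9 gray
      12 gray
        12→5: 5 black — skip
        12→8: 8 is gray → back edge
Back edge closes the cycle 8 → 4 → 9 → 12 → 8; its vertices are {4, 8, 9, 12}.

4, 8, 9, 12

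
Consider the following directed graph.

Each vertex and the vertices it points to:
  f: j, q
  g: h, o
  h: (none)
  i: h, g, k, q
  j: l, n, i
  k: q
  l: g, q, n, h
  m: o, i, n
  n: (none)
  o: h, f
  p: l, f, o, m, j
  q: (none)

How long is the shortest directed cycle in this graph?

For each vertex v, BFS finds the shortest path from v back to v.
The shortest such closed walk is j → i → g → o → f → j, length 5.

5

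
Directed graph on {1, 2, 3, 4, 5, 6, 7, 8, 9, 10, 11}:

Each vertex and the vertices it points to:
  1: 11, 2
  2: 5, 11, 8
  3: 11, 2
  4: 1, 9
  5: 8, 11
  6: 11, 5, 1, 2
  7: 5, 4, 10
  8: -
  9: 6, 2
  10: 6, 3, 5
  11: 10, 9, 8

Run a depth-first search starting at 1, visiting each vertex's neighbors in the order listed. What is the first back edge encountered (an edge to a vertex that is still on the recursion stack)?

DFS from 1 (visiting each vertex's neighbors in the order listed); mark gray on enter, black on exit:
1 gray
  11 gray
    10 gray
      6 gray
        6→11: 11 is gray → back edge
First back edge: 6 → 11.

6->11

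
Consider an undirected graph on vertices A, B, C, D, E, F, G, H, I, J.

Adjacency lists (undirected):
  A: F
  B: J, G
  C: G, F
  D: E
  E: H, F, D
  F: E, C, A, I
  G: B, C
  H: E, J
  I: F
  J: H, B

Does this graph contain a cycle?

Yes

DFS, tracking each vertex's parent; an edge to a visited non-parent vertex closes a cycle.
Start from A:
visit A (parent –)
  visit F (parent A)
    visit E (parent F)
      visit H (parent E)
        H–E: parent, skip
        visit J (parent H)
          J–H: parent, skip
          visit B (parent J)
            B–J: parent, skip
            visit G (parent B)
              G–B: parent, skip
              visit C (parent G)
                C–G: parent, skip
                C–F: F visited and ≠ parent → cycle
Cycle: F – E – H – J – B – G – C – F.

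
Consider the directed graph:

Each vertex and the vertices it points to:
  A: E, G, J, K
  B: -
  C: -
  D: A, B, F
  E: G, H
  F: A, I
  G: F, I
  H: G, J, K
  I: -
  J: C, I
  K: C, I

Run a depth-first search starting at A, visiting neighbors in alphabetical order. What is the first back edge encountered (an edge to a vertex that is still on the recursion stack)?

F->A

DFS from A (visiting neighbors in alphabetical order); mark gray on enter, black on exit:
A gray
  E gray
    G gray
      F gray
        F→A: A is gray → back edge
First back edge: F → A.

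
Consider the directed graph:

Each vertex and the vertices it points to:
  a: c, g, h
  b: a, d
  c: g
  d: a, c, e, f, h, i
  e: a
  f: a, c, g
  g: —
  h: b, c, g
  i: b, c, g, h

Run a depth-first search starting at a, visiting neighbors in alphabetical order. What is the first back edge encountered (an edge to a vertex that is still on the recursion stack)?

DFS from a (visiting neighbors in alphabetical order); mark gray on enter, black on exit:
a gray
  c gray
    g gray
    g black
  c black
  a→g: g black — skip
  h gray
    b gray
      b→a: a is gray → back edge
First back edge: b → a.

b→a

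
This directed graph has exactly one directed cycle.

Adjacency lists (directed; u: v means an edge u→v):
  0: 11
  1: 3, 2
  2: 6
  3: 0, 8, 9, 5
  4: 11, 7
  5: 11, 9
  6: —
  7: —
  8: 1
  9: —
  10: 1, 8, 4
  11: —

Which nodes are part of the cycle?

1, 3, 8

DFS with gray/black marking from 1:
1 gray
  3 gray
    0 gray
      11 gray
      11 black
    0 black
    8 gray
      8→1: 1 is gray → back edge
Back edge closes the cycle 1 → 3 → 8 → 1; its vertices are {1, 3, 8}.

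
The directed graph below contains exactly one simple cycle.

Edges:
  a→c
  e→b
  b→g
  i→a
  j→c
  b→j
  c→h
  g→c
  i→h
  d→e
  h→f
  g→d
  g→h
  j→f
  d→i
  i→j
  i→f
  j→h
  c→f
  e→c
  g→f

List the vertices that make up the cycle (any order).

DFS with gray/black marking from d:
d gray
  e gray
    c gray
      h gray
        f gray
        f black
      h black
      c→f: f black — skip
    c black
    b gray
      j gray
        j→h: h black — skip
        j→c: c black — skip
        j→f: f black — skip
      j black
      g gray
        g→d: d is gray → back edge
Back edge closes the cycle d → e → b → g → d; its vertices are {b, d, e, g}.

b, d, e, g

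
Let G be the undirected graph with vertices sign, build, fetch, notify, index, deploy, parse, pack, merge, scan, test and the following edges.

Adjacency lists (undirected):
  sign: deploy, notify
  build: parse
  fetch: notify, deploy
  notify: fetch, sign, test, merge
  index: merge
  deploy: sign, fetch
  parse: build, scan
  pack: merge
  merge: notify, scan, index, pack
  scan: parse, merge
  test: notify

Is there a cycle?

Yes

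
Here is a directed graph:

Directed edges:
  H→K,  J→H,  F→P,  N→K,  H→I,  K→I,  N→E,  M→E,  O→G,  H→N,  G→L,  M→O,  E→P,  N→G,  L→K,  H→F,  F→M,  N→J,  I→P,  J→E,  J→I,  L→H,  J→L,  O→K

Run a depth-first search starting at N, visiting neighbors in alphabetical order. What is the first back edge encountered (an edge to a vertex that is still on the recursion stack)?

O→G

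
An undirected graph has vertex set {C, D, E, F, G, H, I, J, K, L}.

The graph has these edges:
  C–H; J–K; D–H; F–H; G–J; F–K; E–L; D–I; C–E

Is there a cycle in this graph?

DFS, tracking each vertex's parent; an edge to a visited non-parent vertex closes a cycle.
Start from C:
visit C (parent –)
  visit E (parent C)
    visit L (parent E)
      L–E: parent, skip
    E–C: parent, skip
  visit H (parent C)
    visit F (parent H)
      F–H: parent, skip
      visit K (parent F)
        K–F: parent, skip
        visit J (parent K)
          visit G (parent J)
            G–J: parent, skip
          J–K: parent, skip
    H–C: parent, skip
    visit D (parent H)
      visit I (parent D)
        I–D: parent, skip
      D–H: parent, skip
No non-parent visited neighbor found — the graph is a forest.

No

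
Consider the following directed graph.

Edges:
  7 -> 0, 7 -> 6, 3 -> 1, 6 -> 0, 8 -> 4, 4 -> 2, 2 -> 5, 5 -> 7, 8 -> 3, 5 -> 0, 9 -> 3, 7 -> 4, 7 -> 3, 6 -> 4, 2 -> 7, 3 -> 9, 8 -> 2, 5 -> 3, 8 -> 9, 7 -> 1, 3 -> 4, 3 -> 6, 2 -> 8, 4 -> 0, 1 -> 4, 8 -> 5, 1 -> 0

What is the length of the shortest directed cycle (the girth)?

For each vertex v, BFS finds the shortest path from v back to v.
The shortest such closed walk is 2 → 8 → 2, length 2.

2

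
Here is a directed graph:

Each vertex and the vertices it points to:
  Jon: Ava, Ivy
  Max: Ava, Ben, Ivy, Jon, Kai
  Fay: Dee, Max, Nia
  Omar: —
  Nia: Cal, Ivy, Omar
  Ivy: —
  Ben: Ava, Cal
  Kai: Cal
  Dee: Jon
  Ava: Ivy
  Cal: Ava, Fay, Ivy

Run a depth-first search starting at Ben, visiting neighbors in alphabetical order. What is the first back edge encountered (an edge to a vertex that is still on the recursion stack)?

DFS from Ben (visiting neighbors in alphabetical order); mark gray on enter, black on exit:
Ben gray
  Ava gray
    Ivy gray
    Ivy black
  Ava black
  Cal gray
    Cal→Ava: Ava black — skip
    Fay gray
      Dee gray
        Jon gray
          Jon→Ava: Ava black — skip
          Jon→Ivy: Ivy black — skip
        Jon black
      Dee black
      Max gray
        Max→Ava: Ava black — skip
        Max→Ben: Ben is gray → back edge
First back edge: Max → Ben.

Max→Ben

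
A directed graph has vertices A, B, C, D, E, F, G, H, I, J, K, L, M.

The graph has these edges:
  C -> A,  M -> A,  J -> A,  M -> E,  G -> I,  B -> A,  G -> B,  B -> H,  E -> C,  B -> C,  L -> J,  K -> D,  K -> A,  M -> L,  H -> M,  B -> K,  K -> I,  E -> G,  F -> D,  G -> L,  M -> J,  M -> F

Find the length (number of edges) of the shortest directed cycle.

5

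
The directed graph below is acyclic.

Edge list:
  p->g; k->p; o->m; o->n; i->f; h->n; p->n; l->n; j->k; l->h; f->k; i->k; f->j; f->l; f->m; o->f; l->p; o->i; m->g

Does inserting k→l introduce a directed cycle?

No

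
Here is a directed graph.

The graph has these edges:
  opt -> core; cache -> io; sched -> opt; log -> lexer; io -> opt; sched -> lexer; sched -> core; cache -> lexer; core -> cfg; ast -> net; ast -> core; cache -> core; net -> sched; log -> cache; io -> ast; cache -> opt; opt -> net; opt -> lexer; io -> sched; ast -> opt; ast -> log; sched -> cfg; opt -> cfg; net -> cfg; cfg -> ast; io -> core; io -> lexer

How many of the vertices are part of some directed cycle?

9

A vertex is on a directed cycle iff it belongs to a strongly connected component of size ≥ 2 (or has a self-loop).
The vertices on cycles are {io, ast, cfg, log, net, opt, core, cache, sched} — 9 in total.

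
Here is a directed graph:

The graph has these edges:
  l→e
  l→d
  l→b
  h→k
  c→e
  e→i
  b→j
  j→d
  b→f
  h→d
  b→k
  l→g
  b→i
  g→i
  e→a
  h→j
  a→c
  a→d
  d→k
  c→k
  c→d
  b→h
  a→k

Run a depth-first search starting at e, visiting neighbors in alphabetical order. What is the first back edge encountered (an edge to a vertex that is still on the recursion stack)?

DFS from e (visiting neighbors in alphabetical order); mark gray on enter, black on exit:
e gray
  a gray
    c gray
      d gray
        k gray
        k black
      d black
      c→e: e is gray → back edge
First back edge: c → e.

c→e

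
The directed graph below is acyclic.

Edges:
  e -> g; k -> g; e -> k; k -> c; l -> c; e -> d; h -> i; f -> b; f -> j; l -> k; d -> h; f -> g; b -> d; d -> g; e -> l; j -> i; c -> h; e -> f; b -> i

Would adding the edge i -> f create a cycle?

Adding i→f creates a cycle iff f can already reach i.
Path from f: f → b → i.
So f → … → i → f is a cycle.

Yes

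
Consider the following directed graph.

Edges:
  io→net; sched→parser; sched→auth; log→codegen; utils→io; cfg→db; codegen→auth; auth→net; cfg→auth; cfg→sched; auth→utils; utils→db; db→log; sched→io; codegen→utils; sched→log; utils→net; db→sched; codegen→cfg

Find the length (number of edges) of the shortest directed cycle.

For each vertex v, BFS finds the shortest path from v back to v.
The shortest such closed walk is cfg → sched → log → codegen → cfg, length 4.

4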